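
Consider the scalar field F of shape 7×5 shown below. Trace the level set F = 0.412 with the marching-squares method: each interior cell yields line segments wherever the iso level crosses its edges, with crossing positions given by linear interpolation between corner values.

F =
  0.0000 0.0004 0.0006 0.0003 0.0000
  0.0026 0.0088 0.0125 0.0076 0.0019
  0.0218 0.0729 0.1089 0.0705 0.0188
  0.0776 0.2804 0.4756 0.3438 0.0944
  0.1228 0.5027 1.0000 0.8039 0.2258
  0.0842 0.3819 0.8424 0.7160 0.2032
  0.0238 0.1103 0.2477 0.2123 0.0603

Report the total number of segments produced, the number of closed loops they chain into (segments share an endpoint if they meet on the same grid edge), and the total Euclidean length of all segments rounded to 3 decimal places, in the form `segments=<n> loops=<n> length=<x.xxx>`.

cell (2,1): code 0100 → (2.827,2.000)–(3.000,1.674)
cell (2,2): code 1000 → (3.000,2.483)–(2.827,2.000)
cell (3,0): code 0100 → (3.592,1.000)–(4.000,0.761)
cell (3,1): code 1110 → (3.000,1.674)–(3.592,1.000)
cell (3,2): code 1101 → (3.148,3.000)–(3.000,2.483)
cell (3,3): code 1000 → (4.000,3.678)–(3.148,3.000)
cell (4,0): code 0010 → (4.000,0.761)–(4.751,1.000)
cell (4,1): code 0111 → (4.751,1.000)–(5.000,1.065)
cell (4,3): code 1001 → (5.000,3.593)–(4.000,3.678)
cell (5,1): code 0010 → (5.000,1.065)–(5.724,2.000)
cell (5,2): code 0011 → (5.724,2.000)–(5.604,3.000)
cell (5,3): code 0001 → (5.604,3.000)–(5.000,3.593)
total: 12 segments, chained into 1 closed loop(s), length Σ = 8.963040

segments=12 loops=1 length=8.963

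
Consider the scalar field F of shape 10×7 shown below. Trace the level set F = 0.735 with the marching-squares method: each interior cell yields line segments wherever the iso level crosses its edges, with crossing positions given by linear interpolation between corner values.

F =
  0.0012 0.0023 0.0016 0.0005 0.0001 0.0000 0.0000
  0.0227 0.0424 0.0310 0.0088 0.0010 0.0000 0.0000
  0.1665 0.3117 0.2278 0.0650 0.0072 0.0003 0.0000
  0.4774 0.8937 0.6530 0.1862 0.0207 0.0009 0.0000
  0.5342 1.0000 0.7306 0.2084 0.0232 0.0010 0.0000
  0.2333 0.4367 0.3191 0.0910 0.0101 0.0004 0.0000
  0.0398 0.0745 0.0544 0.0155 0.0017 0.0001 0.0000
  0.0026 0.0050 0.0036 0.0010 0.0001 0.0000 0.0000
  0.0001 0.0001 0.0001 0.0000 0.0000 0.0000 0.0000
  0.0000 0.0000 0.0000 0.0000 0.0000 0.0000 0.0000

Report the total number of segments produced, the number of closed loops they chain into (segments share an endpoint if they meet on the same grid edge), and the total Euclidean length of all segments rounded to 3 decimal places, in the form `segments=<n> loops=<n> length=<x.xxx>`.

cell (2,0): code 0100 → (2.727,1.000)–(3.000,0.619)
cell (2,1): code 1000 → (3.000,1.659)–(2.727,1.000)
cell (3,0): code 0110 → (3.000,0.619)–(4.000,0.431)
cell (3,1): code 1001 → (4.000,1.984)–(3.000,1.659)
cell (4,0): code 0010 → (4.000,0.431)–(4.470,1.000)
cell (4,1): code 0001 → (4.470,1.000)–(4.000,1.984)
total: 6 segments, chained into 1 closed loop(s), length Σ = 5.079537

segments=6 loops=1 length=5.080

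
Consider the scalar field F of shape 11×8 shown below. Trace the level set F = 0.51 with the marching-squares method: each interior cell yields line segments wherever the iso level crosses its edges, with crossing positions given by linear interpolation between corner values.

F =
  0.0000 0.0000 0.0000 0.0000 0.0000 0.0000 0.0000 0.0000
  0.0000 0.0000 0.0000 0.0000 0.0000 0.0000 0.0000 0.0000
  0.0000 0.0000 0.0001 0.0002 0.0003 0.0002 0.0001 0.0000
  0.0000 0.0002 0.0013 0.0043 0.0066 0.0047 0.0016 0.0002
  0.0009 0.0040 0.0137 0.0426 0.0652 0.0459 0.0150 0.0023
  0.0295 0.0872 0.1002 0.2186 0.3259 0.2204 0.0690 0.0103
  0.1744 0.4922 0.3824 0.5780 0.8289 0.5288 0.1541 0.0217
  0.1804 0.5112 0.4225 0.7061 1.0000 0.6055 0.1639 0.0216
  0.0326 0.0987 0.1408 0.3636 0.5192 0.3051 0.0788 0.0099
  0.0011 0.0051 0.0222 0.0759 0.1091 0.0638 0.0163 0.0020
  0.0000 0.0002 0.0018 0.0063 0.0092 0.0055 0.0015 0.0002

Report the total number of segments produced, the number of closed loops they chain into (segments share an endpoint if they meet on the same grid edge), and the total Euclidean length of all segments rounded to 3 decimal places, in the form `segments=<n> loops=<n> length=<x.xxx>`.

cell (5,2): code 0100 → (5.811,3.000)–(6.000,2.652)
cell (5,3): code 1100 → (5.366,4.000)–(5.811,3.000)
cell (5,4): code 1100 → (5.939,5.000)–(5.366,4.000)
cell (5,5): code 1000 → (6.000,5.050)–(5.939,5.000)
cell (6,0): code 0100 → (6.937,1.000)–(7.000,0.996)
cell (6,1): code 1000 → (7.000,1.014)–(6.937,1.000)
cell (6,2): code 0110 → (6.000,2.652)–(7.000,2.309)
cell (6,5): code 1001 → (7.000,5.216)–(6.000,5.050)
cell (7,0): code 0010 → (7.000,0.996)–(7.003,1.000)
cell (7,1): code 0001 → (7.003,1.000)–(7.000,1.014)
cell (7,2): code 0010 → (7.000,2.309)–(7.573,3.000)
cell (7,3): code 0111 → (7.573,3.000)–(8.000,3.941)
cell (7,4): code 1011 → (8.000,4.043)–(7.318,5.000)
cell (7,5): code 0001 → (7.318,5.000)–(7.000,5.216)
cell (8,3): code 0010 → (8.000,3.941)–(8.022,4.000)
cell (8,4): code 0001 → (8.022,4.000)–(8.000,4.043)
total: 16 segments, chained into 2 closed loop(s), length Σ = 8.541847

segments=16 loops=2 length=8.542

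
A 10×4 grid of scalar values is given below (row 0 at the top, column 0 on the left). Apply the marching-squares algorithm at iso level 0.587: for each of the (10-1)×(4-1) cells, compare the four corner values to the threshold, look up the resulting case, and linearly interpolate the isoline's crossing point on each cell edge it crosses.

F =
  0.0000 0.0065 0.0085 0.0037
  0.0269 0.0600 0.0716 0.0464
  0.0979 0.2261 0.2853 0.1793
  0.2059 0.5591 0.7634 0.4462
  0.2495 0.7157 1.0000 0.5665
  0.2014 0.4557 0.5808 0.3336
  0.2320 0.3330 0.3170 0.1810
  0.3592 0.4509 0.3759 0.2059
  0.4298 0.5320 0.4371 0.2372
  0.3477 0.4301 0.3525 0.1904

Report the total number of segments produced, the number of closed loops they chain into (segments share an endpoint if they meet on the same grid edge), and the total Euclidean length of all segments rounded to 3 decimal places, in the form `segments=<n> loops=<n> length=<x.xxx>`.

segments=8 loops=1 length=6.825

cell (2,1): code 0100 → (2.631,2.000)–(3.000,1.137)
cell (2,2): code 1000 → (3.000,2.556)–(2.631,2.000)
cell (3,0): code 0100 → (3.178,1.000)–(4.000,0.724)
cell (3,1): code 1110 → (3.000,1.137)–(3.178,1.000)
cell (3,2): code 1001 → (4.000,2.953)–(3.000,2.556)
cell (4,0): code 0010 → (4.000,0.724)–(4.495,1.000)
cell (4,1): code 0011 → (4.495,1.000)–(4.985,2.000)
cell (4,2): code 0001 → (4.985,2.000)–(4.000,2.953)
total: 8 segments, chained into 1 closed loop(s), length Σ = 6.824538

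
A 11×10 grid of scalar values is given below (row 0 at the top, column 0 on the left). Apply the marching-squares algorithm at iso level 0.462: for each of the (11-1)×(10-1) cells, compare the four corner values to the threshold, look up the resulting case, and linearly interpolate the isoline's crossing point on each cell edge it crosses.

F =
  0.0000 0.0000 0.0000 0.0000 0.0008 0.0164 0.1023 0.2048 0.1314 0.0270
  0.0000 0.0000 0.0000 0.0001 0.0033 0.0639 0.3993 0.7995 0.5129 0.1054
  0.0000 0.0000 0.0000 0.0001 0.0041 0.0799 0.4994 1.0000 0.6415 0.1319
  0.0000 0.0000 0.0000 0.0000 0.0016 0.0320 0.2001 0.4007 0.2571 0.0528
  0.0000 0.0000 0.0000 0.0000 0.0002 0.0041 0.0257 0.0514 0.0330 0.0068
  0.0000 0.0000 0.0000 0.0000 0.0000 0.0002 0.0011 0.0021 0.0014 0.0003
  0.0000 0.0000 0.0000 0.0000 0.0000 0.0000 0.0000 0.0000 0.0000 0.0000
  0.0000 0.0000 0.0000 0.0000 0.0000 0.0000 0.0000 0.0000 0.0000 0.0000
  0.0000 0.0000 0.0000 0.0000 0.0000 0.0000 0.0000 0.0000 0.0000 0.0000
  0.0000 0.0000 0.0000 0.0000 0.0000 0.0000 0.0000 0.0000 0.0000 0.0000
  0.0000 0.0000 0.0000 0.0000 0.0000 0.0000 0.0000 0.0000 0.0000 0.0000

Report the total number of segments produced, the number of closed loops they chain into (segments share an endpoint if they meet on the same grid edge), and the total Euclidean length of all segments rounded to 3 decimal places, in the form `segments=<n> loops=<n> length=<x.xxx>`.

segments=10 loops=1 length=7.436

cell (0,6): code 0100 → (0.432,7.000)–(1.000,6.157)
cell (0,7): code 1100 → (0.867,8.000)–(0.432,7.000)
cell (0,8): code 1000 → (1.000,8.125)–(0.867,8.000)
cell (1,5): code 0100 → (1.626,6.000)–(2.000,5.911)
cell (1,6): code 1110 → (1.000,6.157)–(1.626,6.000)
cell (1,8): code 1001 → (2.000,8.352)–(1.000,8.125)
cell (2,5): code 0010 → (2.000,5.911)–(2.125,6.000)
cell (2,6): code 0011 → (2.125,6.000)–(2.898,7.000)
cell (2,7): code 0011 → (2.898,7.000)–(2.467,8.000)
cell (2,8): code 0001 → (2.467,8.000)–(2.000,8.352)
total: 10 segments, chained into 1 closed loop(s), length Σ = 7.435749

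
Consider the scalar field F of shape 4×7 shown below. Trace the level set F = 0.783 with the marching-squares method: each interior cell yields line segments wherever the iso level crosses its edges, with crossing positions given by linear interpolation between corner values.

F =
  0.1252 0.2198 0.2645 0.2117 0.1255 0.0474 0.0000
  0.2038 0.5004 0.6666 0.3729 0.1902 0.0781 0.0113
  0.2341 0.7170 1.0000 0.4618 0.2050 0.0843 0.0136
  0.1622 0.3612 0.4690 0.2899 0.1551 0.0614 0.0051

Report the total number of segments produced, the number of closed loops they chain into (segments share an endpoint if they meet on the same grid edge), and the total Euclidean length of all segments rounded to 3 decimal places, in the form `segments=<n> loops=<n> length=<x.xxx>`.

cell (1,1): code 0100 → (1.349,2.000)–(2.000,1.233)
cell (1,2): code 1000 → (2.000,2.403)–(1.349,2.000)
cell (2,1): code 0010 → (2.000,1.233)–(2.409,2.000)
cell (2,2): code 0001 → (2.409,2.000)–(2.000,2.403)
total: 4 segments, chained into 1 closed loop(s), length Σ = 3.214385

segments=4 loops=1 length=3.214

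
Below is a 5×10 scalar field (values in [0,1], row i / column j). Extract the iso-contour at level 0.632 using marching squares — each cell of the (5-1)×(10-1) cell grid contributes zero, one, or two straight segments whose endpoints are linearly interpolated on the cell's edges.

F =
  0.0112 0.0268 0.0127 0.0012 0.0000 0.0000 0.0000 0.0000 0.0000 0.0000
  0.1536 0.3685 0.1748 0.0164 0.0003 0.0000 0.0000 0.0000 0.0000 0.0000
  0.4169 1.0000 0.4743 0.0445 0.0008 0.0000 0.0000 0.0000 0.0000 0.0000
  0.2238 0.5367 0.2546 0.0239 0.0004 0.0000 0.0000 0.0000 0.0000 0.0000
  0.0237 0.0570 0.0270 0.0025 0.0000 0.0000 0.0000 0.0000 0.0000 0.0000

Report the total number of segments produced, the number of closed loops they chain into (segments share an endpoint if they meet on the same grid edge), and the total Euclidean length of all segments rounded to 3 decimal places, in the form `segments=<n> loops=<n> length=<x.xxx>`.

cell (1,0): code 0100 → (1.417,1.000)–(2.000,0.369)
cell (1,1): code 1000 → (2.000,1.700)–(1.417,1.000)
cell (2,0): code 0010 → (2.000,0.369)–(2.794,1.000)
cell (2,1): code 0001 → (2.794,1.000)–(2.000,1.700)
total: 4 segments, chained into 1 closed loop(s), length Σ = 3.843080

segments=4 loops=1 length=3.843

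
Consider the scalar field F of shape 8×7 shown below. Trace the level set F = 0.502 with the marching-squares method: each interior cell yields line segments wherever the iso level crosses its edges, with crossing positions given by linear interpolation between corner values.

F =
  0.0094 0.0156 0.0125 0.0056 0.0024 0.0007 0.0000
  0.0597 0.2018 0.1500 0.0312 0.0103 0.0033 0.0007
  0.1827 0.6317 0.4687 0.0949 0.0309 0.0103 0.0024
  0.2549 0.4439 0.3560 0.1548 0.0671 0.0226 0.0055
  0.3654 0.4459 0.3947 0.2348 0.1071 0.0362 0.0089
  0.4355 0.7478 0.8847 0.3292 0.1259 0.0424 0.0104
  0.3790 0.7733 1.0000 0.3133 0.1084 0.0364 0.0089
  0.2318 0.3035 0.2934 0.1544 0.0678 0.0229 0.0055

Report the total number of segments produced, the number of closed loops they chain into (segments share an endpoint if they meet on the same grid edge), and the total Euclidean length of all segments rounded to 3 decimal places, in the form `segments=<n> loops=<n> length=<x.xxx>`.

segments=12 loops=2 length=11.168

cell (1,0): code 0100 → (1.698,1.000)–(2.000,0.711)
cell (1,1): code 1000 → (2.000,1.796)–(1.698,1.000)
cell (2,0): code 0010 → (2.000,0.711)–(2.691,1.000)
cell (2,1): code 0001 → (2.691,1.000)–(2.000,1.796)
cell (4,0): code 0100 → (4.186,1.000)–(5.000,0.213)
cell (4,1): code 1100 → (4.219,2.000)–(4.186,1.000)
cell (4,2): code 1000 → (5.000,2.689)–(4.219,2.000)
cell (5,0): code 0110 → (5.000,0.213)–(6.000,0.312)
cell (5,2): code 1001 → (6.000,2.725)–(5.000,2.689)
cell (6,0): code 0010 → (6.000,0.312)–(6.577,1.000)
cell (6,1): code 0011 → (6.577,1.000)–(6.705,2.000)
cell (6,2): code 0001 → (6.705,2.000)–(6.000,2.725)
total: 12 segments, chained into 2 closed loop(s), length Σ = 11.168459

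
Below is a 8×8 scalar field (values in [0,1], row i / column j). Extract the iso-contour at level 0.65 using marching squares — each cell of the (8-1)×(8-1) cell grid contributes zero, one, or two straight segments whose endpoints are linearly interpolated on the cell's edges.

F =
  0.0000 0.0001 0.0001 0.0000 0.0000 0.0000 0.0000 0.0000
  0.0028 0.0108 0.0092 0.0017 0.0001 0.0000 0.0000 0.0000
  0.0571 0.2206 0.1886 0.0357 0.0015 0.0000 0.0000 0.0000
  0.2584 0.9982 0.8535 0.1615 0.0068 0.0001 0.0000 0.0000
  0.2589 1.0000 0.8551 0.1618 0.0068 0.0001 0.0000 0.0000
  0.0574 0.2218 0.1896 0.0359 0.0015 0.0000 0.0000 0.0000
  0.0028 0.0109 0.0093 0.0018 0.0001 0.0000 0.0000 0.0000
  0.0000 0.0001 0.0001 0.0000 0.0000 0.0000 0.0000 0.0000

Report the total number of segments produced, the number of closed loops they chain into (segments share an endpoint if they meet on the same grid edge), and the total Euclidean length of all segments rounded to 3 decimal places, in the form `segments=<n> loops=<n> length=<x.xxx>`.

segments=8 loops=1 length=6.173

cell (2,0): code 0100 → (2.552,1.000)–(3.000,0.529)
cell (2,1): code 1100 → (2.694,2.000)–(2.552,1.000)
cell (2,2): code 1000 → (3.000,2.294)–(2.694,2.000)
cell (3,0): code 0110 → (3.000,0.529)–(4.000,0.528)
cell (3,2): code 1001 → (4.000,2.296)–(3.000,2.294)
cell (4,0): code 0010 → (4.000,0.528)–(4.450,1.000)
cell (4,1): code 0011 → (4.450,1.000)–(4.308,2.000)
cell (4,2): code 0001 → (4.308,2.000)–(4.000,2.296)
total: 8 segments, chained into 1 closed loop(s), length Σ = 6.173422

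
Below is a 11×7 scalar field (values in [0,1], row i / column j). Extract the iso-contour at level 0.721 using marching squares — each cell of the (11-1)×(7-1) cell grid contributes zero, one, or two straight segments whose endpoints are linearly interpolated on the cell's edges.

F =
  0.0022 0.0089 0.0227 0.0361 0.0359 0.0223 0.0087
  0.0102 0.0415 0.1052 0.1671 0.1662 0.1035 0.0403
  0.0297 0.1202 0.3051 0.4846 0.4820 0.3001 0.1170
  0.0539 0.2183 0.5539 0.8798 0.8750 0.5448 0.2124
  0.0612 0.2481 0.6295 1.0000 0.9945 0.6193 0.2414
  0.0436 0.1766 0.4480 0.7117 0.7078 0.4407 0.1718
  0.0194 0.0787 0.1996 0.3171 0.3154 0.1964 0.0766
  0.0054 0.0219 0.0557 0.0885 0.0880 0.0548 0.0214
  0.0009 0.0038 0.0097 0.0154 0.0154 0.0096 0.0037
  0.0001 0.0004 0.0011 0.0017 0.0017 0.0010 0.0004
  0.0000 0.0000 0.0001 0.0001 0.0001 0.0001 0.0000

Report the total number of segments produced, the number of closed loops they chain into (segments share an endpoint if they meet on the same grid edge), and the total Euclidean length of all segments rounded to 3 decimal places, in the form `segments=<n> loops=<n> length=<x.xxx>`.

cell (2,2): code 0100 → (2.598,3.000)–(3.000,2.513)
cell (2,3): code 1100 → (2.608,4.000)–(2.598,3.000)
cell (2,4): code 1000 → (3.000,4.466)–(2.608,4.000)
cell (3,2): code 0110 → (3.000,2.513)–(4.000,2.247)
cell (3,4): code 1001 → (4.000,4.729)–(3.000,4.466)
cell (4,2): code 0010 → (4.000,2.247)–(4.968,3.000)
cell (4,3): code 0011 → (4.968,3.000)–(4.954,4.000)
cell (4,4): code 0001 → (4.954,4.000)–(4.000,4.729)
total: 8 segments, chained into 1 closed loop(s), length Σ = 7.736274

segments=8 loops=1 length=7.736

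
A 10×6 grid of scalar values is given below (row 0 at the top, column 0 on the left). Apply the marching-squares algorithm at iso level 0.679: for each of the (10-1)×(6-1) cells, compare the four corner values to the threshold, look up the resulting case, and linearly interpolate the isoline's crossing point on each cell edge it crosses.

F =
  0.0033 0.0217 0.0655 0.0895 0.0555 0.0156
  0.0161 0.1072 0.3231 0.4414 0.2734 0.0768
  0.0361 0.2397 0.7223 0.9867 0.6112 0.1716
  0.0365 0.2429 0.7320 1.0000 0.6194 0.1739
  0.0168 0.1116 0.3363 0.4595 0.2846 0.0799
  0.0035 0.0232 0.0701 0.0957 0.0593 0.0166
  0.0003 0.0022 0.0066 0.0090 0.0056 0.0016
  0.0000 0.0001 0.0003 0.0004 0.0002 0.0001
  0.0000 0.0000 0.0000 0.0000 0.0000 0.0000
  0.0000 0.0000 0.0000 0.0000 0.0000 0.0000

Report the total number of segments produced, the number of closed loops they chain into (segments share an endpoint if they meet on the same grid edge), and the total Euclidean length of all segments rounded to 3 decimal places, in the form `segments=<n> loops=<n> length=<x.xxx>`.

cell (1,1): code 0100 → (1.892,2.000)–(2.000,1.910)
cell (1,2): code 1100 → (1.436,3.000)–(1.892,2.000)
cell (1,3): code 1000 → (2.000,3.819)–(1.436,3.000)
cell (2,1): code 0110 → (2.000,1.910)–(3.000,1.892)
cell (2,3): code 1001 → (3.000,3.843)–(2.000,3.819)
cell (3,1): code 0010 → (3.000,1.892)–(3.134,2.000)
cell (3,2): code 0011 → (3.134,2.000)–(3.594,3.000)
cell (3,3): code 0001 → (3.594,3.000)–(3.000,3.843)
total: 8 segments, chained into 1 closed loop(s), length Σ = 6.539660

segments=8 loops=1 length=6.540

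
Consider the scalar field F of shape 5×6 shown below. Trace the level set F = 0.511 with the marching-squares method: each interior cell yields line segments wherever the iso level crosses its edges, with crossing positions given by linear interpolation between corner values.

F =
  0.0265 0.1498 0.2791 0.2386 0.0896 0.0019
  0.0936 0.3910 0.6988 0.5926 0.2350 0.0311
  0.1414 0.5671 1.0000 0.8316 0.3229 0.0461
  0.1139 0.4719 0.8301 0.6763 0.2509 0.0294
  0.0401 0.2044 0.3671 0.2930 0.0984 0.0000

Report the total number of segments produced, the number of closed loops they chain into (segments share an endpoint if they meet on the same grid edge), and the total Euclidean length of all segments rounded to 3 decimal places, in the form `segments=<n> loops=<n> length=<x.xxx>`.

segments=12 loops=1 length=9.109

cell (0,1): code 0100 → (0.553,2.000)–(1.000,1.390)
cell (0,2): code 1100 → (0.769,3.000)–(0.553,2.000)
cell (0,3): code 1000 → (1.000,3.228)–(0.769,3.000)
cell (1,0): code 0100 → (1.681,1.000)–(2.000,0.868)
cell (1,1): code 1110 → (1.000,1.390)–(1.681,1.000)
cell (1,3): code 1001 → (2.000,3.630)–(1.000,3.228)
cell (2,0): code 0010 → (2.000,0.868)–(2.589,1.000)
cell (2,1): code 0111 → (2.589,1.000)–(3.000,1.109)
cell (2,3): code 1001 → (3.000,3.389)–(2.000,3.630)
cell (3,1): code 0010 → (3.000,1.109)–(3.689,2.000)
cell (3,2): code 0011 → (3.689,2.000)–(3.431,3.000)
cell (3,3): code 0001 → (3.431,3.000)–(3.000,3.389)
total: 12 segments, chained into 1 closed loop(s), length Σ = 9.109010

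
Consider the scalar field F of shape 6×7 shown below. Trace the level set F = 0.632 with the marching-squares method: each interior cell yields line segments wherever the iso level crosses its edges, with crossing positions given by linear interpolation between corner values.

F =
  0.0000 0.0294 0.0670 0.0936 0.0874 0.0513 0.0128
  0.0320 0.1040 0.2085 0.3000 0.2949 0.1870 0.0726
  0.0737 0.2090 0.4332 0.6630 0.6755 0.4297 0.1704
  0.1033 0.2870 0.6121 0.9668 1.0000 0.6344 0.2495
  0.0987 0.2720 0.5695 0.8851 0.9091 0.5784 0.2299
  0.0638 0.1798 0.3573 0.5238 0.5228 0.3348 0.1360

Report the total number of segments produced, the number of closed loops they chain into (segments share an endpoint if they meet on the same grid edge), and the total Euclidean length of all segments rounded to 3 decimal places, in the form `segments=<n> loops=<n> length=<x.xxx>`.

segments=12 loops=1 length=9.148

cell (1,2): code 0100 → (1.915,3.000)–(2.000,2.865)
cell (1,3): code 1100 → (1.886,4.000)–(1.915,3.000)
cell (1,4): code 1000 → (2.000,4.177)–(1.886,4.000)
cell (2,2): code 0110 → (2.000,2.865)–(3.000,2.056)
cell (2,4): code 1101 → (2.988,5.000)–(2.000,4.177)
cell (2,5): code 1000 → (3.000,5.006)–(2.988,5.000)
cell (3,2): code 0110 → (3.000,2.056)–(4.000,2.198)
cell (3,4): code 1011 → (4.000,4.838)–(3.043,5.000)
cell (3,5): code 0001 → (3.043,5.000)–(3.000,5.006)
cell (4,2): code 0010 → (4.000,2.198)–(4.701,3.000)
cell (4,3): code 0011 → (4.701,3.000)–(4.717,4.000)
cell (4,4): code 0001 → (4.717,4.000)–(4.000,4.838)
total: 12 segments, chained into 1 closed loop(s), length Σ = 9.148495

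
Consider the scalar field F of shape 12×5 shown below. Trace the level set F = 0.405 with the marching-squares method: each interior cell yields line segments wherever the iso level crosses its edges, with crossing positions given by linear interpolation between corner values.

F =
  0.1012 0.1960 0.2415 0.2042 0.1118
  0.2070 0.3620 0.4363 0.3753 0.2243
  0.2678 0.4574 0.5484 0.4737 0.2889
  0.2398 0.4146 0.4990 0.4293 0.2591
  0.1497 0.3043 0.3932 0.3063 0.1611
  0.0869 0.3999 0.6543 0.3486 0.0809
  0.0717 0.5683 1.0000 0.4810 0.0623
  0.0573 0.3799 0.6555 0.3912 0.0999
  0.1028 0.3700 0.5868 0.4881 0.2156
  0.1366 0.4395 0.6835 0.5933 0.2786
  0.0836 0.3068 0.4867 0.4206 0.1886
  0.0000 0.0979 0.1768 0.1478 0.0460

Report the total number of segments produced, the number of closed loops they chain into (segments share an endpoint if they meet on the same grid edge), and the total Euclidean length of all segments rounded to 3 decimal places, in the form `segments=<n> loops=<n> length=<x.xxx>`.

segments=34 loops=2 length=23.576

cell (0,1): code 0100 → (0.839,2.000)–(1.000,1.579)
cell (0,2): code 1000 → (1.000,2.513)–(0.839,2.000)
cell (1,0): code 0100 → (1.451,1.000)–(2.000,0.724)
cell (1,1): code 1110 → (1.000,1.579)–(1.451,1.000)
cell (1,2): code 1101 → (1.302,3.000)–(1.000,2.513)
cell (1,3): code 1000 → (2.000,3.372)–(1.302,3.000)
cell (2,0): code 0110 → (2.000,0.724)–(3.000,0.945)
cell (2,3): code 1001 → (3.000,3.143)–(2.000,3.372)
cell (3,0): code 0010 → (3.000,0.945)–(3.087,1.000)
cell (3,1): code 0011 → (3.087,1.000)–(3.888,2.000)
cell (3,2): code 0011 → (3.888,2.000)–(3.198,3.000)
cell (3,3): code 0001 → (3.198,3.000)–(3.000,3.143)
cell (4,1): code 0100 → (4.045,2.000)–(5.000,1.020)
cell (4,2): code 1000 → (5.000,2.816)–(4.045,2.000)
cell (5,0): code 0100 → (5.030,1.000)–(6.000,0.671)
cell (5,1): code 1110 → (5.000,1.020)–(5.030,1.000)
cell (5,2): code 1101 → (5.426,3.000)–(5.000,2.816)
cell (5,3): code 1000 → (6.000,3.182)–(5.426,3.000)
cell (6,0): code 0010 → (6.000,0.671)–(6.867,1.000)
cell (6,1): code 0111 → (6.867,1.000)–(7.000,1.091)
cell (6,2): code 1011 → (7.000,2.948)–(6.846,3.000)
cell (6,3): code 0001 → (6.846,3.000)–(6.000,3.182)
cell (7,1): code 0110 → (7.000,1.091)–(8.000,1.161)
cell (7,2): code 1101 → (7.142,3.000)–(7.000,2.948)
cell (7,3): code 1000 → (8.000,3.305)–(7.142,3.000)
cell (8,0): code 0100 → (8.504,1.000)–(9.000,0.886)
cell (8,1): code 1110 → (8.000,1.161)–(8.504,1.000)
cell (8,3): code 1001 → (9.000,3.598)–(8.000,3.305)
cell (9,0): code 0010 → (9.000,0.886)–(9.260,1.000)
cell (9,1): code 0111 → (9.260,1.000)–(10.000,1.546)
cell (9,3): code 1001 → (10.000,3.067)–(9.000,3.598)
cell (10,1): code 0010 → (10.000,1.546)–(10.264,2.000)
cell (10,2): code 0011 → (10.264,2.000)–(10.057,3.000)
cell (10,3): code 0001 → (10.057,3.000)–(10.000,3.067)
total: 34 segments, chained into 2 closed loop(s), length Σ = 23.576064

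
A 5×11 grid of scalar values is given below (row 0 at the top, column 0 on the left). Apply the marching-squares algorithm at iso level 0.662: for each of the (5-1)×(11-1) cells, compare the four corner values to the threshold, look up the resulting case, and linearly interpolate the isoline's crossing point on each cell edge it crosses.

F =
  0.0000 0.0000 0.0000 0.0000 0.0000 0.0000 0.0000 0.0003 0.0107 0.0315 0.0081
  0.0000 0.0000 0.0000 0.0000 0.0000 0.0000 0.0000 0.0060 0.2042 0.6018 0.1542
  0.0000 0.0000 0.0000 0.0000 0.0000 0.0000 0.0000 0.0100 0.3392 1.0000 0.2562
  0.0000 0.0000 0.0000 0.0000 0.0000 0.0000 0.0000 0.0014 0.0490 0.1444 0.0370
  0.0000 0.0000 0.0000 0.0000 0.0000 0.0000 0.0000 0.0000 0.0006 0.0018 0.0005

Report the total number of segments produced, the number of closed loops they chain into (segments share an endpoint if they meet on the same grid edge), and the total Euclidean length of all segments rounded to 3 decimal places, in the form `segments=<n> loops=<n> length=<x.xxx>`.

segments=4 loops=1 length=3.202

cell (1,8): code 0100 → (1.151,9.000)–(2.000,8.488)
cell (1,9): code 1000 → (2.000,9.454)–(1.151,9.000)
cell (2,8): code 0010 → (2.000,8.488)–(2.395,9.000)
cell (2,9): code 0001 → (2.395,9.000)–(2.000,9.454)
total: 4 segments, chained into 1 closed loop(s), length Σ = 3.202252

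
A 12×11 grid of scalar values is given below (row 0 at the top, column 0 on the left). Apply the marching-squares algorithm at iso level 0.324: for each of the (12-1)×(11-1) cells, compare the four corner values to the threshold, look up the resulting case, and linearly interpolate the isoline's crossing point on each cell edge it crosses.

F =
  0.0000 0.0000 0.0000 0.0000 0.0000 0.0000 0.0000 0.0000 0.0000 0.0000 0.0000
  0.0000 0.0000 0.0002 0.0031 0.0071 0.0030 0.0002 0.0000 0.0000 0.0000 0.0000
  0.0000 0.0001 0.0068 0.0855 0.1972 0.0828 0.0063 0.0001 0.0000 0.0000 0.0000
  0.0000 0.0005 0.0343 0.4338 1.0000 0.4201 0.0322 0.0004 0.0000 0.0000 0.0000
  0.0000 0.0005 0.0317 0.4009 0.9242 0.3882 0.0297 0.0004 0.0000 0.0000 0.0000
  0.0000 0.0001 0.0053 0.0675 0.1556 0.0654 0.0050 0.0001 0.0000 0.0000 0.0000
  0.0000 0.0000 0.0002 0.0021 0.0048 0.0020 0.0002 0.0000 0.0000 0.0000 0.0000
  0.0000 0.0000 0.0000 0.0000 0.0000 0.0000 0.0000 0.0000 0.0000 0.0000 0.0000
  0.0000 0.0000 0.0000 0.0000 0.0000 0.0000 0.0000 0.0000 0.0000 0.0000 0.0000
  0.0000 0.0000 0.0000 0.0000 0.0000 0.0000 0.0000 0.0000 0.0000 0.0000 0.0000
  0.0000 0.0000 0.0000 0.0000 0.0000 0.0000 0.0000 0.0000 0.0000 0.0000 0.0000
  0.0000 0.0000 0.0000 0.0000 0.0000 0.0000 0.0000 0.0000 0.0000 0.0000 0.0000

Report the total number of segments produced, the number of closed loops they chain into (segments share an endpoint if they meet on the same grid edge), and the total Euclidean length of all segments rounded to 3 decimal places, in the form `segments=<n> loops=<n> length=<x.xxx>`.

cell (2,2): code 0100 → (2.685,3.000)–(3.000,2.725)
cell (2,3): code 1100 → (2.158,4.000)–(2.685,3.000)
cell (2,4): code 1100 → (2.715,5.000)–(2.158,4.000)
cell (2,5): code 1000 → (3.000,5.248)–(2.715,5.000)
cell (3,2): code 0110 → (3.000,2.725)–(4.000,2.792)
cell (3,5): code 1001 → (4.000,5.179)–(3.000,5.248)
cell (4,2): code 0010 → (4.000,2.792)–(4.231,3.000)
cell (4,3): code 0011 → (4.231,3.000)–(4.781,4.000)
cell (4,4): code 0011 → (4.781,4.000)–(4.199,5.000)
cell (4,5): code 0001 → (4.199,5.000)–(4.000,5.179)
total: 10 segments, chained into 1 closed loop(s), length Σ = 7.952206

segments=10 loops=1 length=7.952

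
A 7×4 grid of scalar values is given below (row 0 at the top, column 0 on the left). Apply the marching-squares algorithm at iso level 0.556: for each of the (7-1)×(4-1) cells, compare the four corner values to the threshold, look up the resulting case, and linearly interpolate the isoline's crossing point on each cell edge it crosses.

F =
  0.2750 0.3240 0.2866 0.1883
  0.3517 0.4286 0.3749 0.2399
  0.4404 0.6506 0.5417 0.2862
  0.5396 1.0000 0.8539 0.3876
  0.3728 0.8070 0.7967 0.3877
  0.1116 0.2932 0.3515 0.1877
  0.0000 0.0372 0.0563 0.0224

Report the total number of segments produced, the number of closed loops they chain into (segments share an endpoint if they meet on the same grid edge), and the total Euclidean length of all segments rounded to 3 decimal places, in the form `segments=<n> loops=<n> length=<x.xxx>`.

segments=10 loops=1 length=8.630

cell (1,0): code 0100 → (1.574,1.000)–(2.000,0.550)
cell (1,1): code 1000 → (2.000,1.869)–(1.574,1.000)
cell (2,0): code 0110 → (2.000,0.550)–(3.000,0.036)
cell (2,1): code 1101 → (2.046,2.000)–(2.000,1.869)
cell (2,2): code 1000 → (3.000,2.639)–(2.046,2.000)
cell (3,0): code 0110 → (3.000,0.036)–(4.000,0.422)
cell (3,2): code 1001 → (4.000,2.589)–(3.000,2.639)
cell (4,0): code 0010 → (4.000,0.422)–(4.489,1.000)
cell (4,1): code 0011 → (4.489,1.000)–(4.541,2.000)
cell (4,2): code 0001 → (4.541,2.000)–(4.000,2.589)
total: 10 segments, chained into 1 closed loop(s), length Σ = 8.629910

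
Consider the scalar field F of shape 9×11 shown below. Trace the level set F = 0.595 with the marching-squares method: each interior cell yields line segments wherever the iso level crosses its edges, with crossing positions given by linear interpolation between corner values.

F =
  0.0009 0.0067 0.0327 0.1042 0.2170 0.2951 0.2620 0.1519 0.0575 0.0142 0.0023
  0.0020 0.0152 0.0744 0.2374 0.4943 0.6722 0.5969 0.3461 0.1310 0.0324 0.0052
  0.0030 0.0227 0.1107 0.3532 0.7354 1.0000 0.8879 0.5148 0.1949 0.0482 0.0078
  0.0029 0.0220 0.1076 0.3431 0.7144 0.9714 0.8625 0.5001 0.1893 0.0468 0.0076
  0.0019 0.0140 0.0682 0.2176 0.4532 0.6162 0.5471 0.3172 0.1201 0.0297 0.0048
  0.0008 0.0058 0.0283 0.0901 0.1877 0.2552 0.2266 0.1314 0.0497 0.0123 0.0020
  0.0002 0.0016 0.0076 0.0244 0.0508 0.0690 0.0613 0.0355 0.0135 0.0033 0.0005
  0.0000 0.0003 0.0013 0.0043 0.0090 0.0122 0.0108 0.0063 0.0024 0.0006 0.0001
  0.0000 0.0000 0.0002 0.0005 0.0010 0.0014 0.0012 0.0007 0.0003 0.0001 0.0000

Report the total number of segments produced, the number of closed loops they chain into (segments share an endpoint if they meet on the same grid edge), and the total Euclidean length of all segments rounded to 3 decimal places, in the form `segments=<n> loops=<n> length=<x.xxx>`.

segments=14 loops=1 length=10.043

cell (0,4): code 0100 → (0.795,5.000)–(1.000,4.566)
cell (0,5): code 1100 → (0.994,6.000)–(0.795,5.000)
cell (0,6): code 1000 → (1.000,6.008)–(0.994,6.000)
cell (1,3): code 0100 → (1.418,4.000)–(2.000,3.633)
cell (1,4): code 1110 → (1.000,4.566)–(1.418,4.000)
cell (1,6): code 1001 → (2.000,6.785)–(1.000,6.008)
cell (2,3): code 0110 → (2.000,3.633)–(3.000,3.678)
cell (2,6): code 1001 → (3.000,6.738)–(2.000,6.785)
cell (3,3): code 0010 → (3.000,3.678)–(3.457,4.000)
cell (3,4): code 0111 → (3.457,4.000)–(4.000,4.870)
cell (3,5): code 1011 → (4.000,5.307)–(3.848,6.000)
cell (3,6): code 0001 → (3.848,6.000)–(3.000,6.738)
cell (4,4): code 0010 → (4.000,4.870)–(4.059,5.000)
cell (4,5): code 0001 → (4.059,5.000)–(4.000,5.307)
total: 14 segments, chained into 1 closed loop(s), length Σ = 10.043093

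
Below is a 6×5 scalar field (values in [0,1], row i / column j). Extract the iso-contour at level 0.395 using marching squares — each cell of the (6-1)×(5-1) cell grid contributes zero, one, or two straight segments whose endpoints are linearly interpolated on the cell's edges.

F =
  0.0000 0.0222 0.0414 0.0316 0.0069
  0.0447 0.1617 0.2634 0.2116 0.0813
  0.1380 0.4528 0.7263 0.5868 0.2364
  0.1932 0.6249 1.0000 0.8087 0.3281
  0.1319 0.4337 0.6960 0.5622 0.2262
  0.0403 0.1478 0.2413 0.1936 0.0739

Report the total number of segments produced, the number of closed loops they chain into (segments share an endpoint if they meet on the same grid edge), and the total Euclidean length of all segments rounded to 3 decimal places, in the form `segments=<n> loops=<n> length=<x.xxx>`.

segments=12 loops=1 length=10.427

cell (1,0): code 0100 → (1.801,1.000)–(2.000,0.816)
cell (1,1): code 1100 → (1.284,2.000)–(1.801,1.000)
cell (1,2): code 1100 → (1.489,3.000)–(1.284,2.000)
cell (1,3): code 1000 → (2.000,3.547)–(1.489,3.000)
cell (2,0): code 0110 → (2.000,0.816)–(3.000,0.467)
cell (2,3): code 1001 → (3.000,3.861)–(2.000,3.547)
cell (3,0): code 0110 → (3.000,0.467)–(4.000,0.872)
cell (3,3): code 1001 → (4.000,3.498)–(3.000,3.861)
cell (4,0): code 0010 → (4.000,0.872)–(4.135,1.000)
cell (4,1): code 0011 → (4.135,1.000)–(4.662,2.000)
cell (4,2): code 0011 → (4.662,2.000)–(4.454,3.000)
cell (4,3): code 0001 → (4.454,3.000)–(4.000,3.498)
total: 12 segments, chained into 1 closed loop(s), length Σ = 10.427010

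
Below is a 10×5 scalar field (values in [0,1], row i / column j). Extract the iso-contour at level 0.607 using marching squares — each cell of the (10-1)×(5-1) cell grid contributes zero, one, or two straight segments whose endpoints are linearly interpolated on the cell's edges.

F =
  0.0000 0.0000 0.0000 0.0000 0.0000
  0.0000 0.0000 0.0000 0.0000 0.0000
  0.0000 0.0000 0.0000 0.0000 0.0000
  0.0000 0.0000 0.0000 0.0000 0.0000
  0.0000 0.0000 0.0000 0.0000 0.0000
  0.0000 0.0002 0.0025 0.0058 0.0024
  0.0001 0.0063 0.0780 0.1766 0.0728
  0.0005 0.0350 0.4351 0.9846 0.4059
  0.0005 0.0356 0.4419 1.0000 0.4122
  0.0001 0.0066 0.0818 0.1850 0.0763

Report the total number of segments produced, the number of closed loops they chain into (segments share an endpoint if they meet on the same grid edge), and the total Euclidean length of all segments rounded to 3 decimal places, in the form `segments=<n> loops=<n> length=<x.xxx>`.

segments=6 loops=1 length=5.312

cell (6,2): code 0100 → (6.533,3.000)–(7.000,2.313)
cell (6,3): code 1000 → (7.000,3.652)–(6.533,3.000)
cell (7,2): code 0110 → (7.000,2.313)–(8.000,2.296)
cell (7,3): code 1001 → (8.000,3.669)–(7.000,3.652)
cell (8,2): code 0010 → (8.000,2.296)–(8.482,3.000)
cell (8,3): code 0001 → (8.482,3.000)–(8.000,3.669)
total: 6 segments, chained into 1 closed loop(s), length Σ = 5.311684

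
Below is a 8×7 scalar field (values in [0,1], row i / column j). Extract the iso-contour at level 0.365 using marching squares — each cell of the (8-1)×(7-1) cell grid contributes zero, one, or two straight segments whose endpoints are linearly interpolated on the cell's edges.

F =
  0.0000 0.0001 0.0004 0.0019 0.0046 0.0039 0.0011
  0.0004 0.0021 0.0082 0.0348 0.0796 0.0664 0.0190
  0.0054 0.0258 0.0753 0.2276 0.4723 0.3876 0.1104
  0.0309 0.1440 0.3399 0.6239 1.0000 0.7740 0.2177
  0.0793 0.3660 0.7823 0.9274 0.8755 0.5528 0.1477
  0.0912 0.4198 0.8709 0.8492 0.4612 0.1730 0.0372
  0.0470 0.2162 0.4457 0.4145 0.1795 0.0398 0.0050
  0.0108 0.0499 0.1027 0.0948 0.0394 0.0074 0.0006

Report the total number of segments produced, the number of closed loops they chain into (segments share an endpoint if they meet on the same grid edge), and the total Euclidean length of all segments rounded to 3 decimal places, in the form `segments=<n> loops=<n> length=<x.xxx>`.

cell (1,3): code 0100 → (1.727,4.000)–(2.000,3.562)
cell (1,4): code 1100 → (1.930,5.000)–(1.727,4.000)
cell (1,5): code 1000 → (2.000,5.082)–(1.930,5.000)
cell (2,2): code 0100 → (2.347,3.000)–(3.000,2.088)
cell (2,3): code 1110 → (2.000,3.562)–(2.347,3.000)
cell (2,5): code 1001 → (3.000,5.735)–(2.000,5.082)
cell (3,0): code 0100 → (3.995,1.000)–(4.000,0.997)
cell (3,1): code 1100 → (3.057,2.000)–(3.995,1.000)
cell (3,2): code 1110 → (3.000,2.088)–(3.057,2.000)
cell (3,5): code 1001 → (4.000,5.464)–(3.000,5.735)
cell (4,0): code 0110 → (4.000,0.997)–(5.000,0.833)
cell (4,4): code 1011 → (5.000,4.334)–(4.494,5.000)
cell (4,5): code 0001 → (4.494,5.000)–(4.000,5.464)
cell (5,0): code 0010 → (5.000,0.833)–(5.269,1.000)
cell (5,1): code 0111 → (5.269,1.000)–(6.000,1.648)
cell (5,3): code 1011 → (6.000,3.211)–(5.341,4.000)
cell (5,4): code 0001 → (5.341,4.000)–(5.000,4.334)
cell (6,1): code 0010 → (6.000,1.648)–(6.235,2.000)
cell (6,2): code 0011 → (6.235,2.000)–(6.155,3.000)
cell (6,3): code 0001 → (6.155,3.000)–(6.000,3.211)
total: 20 segments, chained into 1 closed loop(s), length Σ = 14.153631

segments=20 loops=1 length=14.154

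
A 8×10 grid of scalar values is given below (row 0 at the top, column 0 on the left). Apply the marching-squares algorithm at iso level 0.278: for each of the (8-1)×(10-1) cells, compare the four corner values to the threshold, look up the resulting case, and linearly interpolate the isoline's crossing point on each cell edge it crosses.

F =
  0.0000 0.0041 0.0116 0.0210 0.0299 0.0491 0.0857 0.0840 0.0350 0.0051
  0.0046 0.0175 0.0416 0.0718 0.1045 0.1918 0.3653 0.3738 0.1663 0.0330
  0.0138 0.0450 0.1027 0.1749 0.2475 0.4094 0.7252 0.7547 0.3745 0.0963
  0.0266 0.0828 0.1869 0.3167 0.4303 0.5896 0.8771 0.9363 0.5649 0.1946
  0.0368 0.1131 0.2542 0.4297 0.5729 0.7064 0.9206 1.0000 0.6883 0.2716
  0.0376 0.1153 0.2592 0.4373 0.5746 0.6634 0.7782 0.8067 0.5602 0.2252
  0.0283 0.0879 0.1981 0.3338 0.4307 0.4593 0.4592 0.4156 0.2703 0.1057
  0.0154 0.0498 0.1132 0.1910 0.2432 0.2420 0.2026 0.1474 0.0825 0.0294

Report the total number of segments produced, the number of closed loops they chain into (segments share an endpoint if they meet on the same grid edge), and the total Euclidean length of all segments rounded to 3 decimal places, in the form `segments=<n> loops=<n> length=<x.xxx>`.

cell (0,5): code 0100 → (0.688,6.000)–(1.000,5.497)
cell (0,6): code 1100 → (0.669,7.000)–(0.688,6.000)
cell (0,7): code 1000 → (1.000,7.462)–(0.669,7.000)
cell (1,4): code 0100 → (1.396,5.000)–(2.000,4.188)
cell (1,5): code 1110 → (1.000,5.497)–(1.396,5.000)
cell (1,7): code 1101 → (1.537,8.000)–(1.000,7.462)
cell (1,8): code 1000 → (2.000,8.347)–(1.537,8.000)
cell (2,2): code 0100 → (2.727,3.000)–(3.000,2.702)
cell (2,3): code 1100 → (2.167,4.000)–(2.727,3.000)
cell (2,4): code 1110 → (2.000,4.188)–(2.167,4.000)
cell (2,8): code 1001 → (3.000,8.775)–(2.000,8.347)
cell (3,2): code 0110 → (3.000,2.702)–(4.000,2.136)
cell (3,8): code 1001 → (4.000,8.985)–(3.000,8.775)
cell (4,2): code 0110 → (4.000,2.136)–(5.000,2.106)
cell (4,8): code 1001 → (5.000,8.842)–(4.000,8.985)
cell (5,2): code 0110 → (5.000,2.106)–(6.000,2.589)
cell (5,7): code 1011 → (6.000,7.947)–(5.973,8.000)
cell (5,8): code 0001 → (5.973,8.000)–(5.000,8.842)
cell (6,2): code 0010 → (6.000,2.589)–(6.391,3.000)
cell (6,3): code 0011 → (6.391,3.000)–(6.814,4.000)
cell (6,4): code 0011 → (6.814,4.000)–(6.834,5.000)
cell (6,5): code 0011 → (6.834,5.000)–(6.706,6.000)
cell (6,6): code 0011 → (6.706,6.000)–(6.513,7.000)
cell (6,7): code 0001 → (6.513,7.000)–(6.000,7.947)
total: 24 segments, chained into 1 closed loop(s), length Σ = 20.431864

segments=24 loops=1 length=20.432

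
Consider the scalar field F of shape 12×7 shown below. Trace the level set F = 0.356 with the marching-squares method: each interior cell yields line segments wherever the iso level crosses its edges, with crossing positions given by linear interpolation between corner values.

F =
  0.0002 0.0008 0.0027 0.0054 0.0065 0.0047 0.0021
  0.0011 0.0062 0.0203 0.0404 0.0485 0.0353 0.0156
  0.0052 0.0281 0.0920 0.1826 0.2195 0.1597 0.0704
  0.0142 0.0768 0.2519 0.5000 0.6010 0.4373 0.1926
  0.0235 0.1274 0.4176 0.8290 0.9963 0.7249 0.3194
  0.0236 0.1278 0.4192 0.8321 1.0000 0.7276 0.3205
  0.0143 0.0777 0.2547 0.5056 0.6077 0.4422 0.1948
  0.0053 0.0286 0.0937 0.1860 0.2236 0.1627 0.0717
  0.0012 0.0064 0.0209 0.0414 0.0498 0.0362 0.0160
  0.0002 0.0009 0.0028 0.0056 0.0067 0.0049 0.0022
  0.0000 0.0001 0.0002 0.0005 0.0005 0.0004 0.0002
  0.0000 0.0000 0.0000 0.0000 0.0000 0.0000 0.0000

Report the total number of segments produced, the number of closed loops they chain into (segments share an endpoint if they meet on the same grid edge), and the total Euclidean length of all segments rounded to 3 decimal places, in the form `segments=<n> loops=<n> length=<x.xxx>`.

segments=16 loops=1 length=13.220

cell (2,2): code 0100 → (2.546,3.000)–(3.000,2.420)
cell (2,3): code 1100 → (2.358,4.000)–(2.546,3.000)
cell (2,4): code 1100 → (2.707,5.000)–(2.358,4.000)
cell (2,5): code 1000 → (3.000,5.332)–(2.707,5.000)
cell (3,1): code 0100 → (3.628,2.000)–(4.000,1.788)
cell (3,2): code 1110 → (3.000,2.420)–(3.628,2.000)
cell (3,5): code 1001 → (4.000,5.910)–(3.000,5.332)
cell (4,1): code 0110 → (4.000,1.788)–(5.000,1.783)
cell (4,5): code 1001 → (5.000,5.913)–(4.000,5.910)
cell (5,1): code 0010 → (5.000,1.783)–(5.384,2.000)
cell (5,2): code 0111 → (5.384,2.000)–(6.000,2.404)
cell (5,5): code 1001 → (6.000,5.348)–(5.000,5.913)
cell (6,2): code 0010 → (6.000,2.404)–(6.468,3.000)
cell (6,3): code 0011 → (6.468,3.000)–(6.655,4.000)
cell (6,4): code 0011 → (6.655,4.000)–(6.308,5.000)
cell (6,5): code 0001 → (6.308,5.000)–(6.000,5.348)
total: 16 segments, chained into 1 closed loop(s), length Σ = 13.219808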